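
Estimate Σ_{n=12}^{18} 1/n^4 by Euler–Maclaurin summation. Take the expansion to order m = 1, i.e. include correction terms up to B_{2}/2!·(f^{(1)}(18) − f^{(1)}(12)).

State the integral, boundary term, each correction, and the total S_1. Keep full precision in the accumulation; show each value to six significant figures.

S_1 ≈ 0.000165784

∫_12^18 1/x^4 dx evaluates to 0.000135745.
½[f(12) + f(18)] = ½[4.82253e-05 + 9.52599e-06] = 2.88756e-05.
So far: 0.000164621.
k=1: B_{2}/(2)! × [f^{(1)}(18) − f^{(1)}(12)] = 1/12 × (-2.11689e-06 − (-1.60751e-05)) = 1.16318e-06.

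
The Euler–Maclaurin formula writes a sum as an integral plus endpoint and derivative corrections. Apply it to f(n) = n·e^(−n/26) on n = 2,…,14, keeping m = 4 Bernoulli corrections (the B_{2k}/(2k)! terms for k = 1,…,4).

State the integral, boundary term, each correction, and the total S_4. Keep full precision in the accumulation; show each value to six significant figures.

∫_2^14 x·e^(−x/26) dx evaluates to 67.1084.
Boundary: ½(f(2) + f(14)) = ½(1.85192 + 8.17104) = 5.01148.
Integral + boundary = 72.1198.
Correction k=1: B_{2}/2! · (f^{(1)}(14) − f^{(1)}(2)) = 1/12 · (0.269375 − 0.854733) = -0.0487799.
After k=1: 72.0711.
Correction k=2: B_{4}/4! · (f^{(3)}(14) − f^{(3)}(2)) = −1/720 · (0.00212525 − 0.00400393) = 2.60928e-06.
After k=2: 72.0711.
Correction k=3: B_{6}/6! · (f^{(5)}(14) − f^{(5)}(2)) = 1/30240 · (5.69824e-06 − 9.97553e-06) = -1.41445e-10.
After k=3: 72.0711.
Correction k=4: B_{8}/8! · (f^{(7)}(14) − f^{(7)}(2)) = −1/1209600 · (1.22080e-08 − 2.07516e-08) = 7.06316e-15.

S_4 ≈ 72.0711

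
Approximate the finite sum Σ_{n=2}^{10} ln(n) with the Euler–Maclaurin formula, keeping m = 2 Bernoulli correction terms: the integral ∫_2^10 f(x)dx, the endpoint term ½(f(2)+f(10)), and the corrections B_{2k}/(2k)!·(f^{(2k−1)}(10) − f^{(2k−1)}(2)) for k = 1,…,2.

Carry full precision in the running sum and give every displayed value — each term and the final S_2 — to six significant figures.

The integral term ∫_2^10 ln(x) dx = 13.6396.
½[f(2) + f(10)] = ½[0.693147 + 2.30259] = 1.49787.
Running total after boundary: 15.1374.
Order-1 term: 1/12 · (0.100000 − 0.500000) = -0.0333333.
After k=1: 15.1041.
Order-2 term: −1/720 · (0.00200000 − 0.250000) = 0.000344444.

S_2 ≈ 15.1044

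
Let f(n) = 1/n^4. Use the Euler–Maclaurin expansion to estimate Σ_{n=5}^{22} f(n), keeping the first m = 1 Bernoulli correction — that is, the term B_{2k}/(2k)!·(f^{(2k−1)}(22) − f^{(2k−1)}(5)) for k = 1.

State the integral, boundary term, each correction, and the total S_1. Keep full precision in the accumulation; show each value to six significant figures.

The integral term ∫_5^22 1/x^4 dx = 0.00263536.
Boundary: ½(f(5) + f(22)) = ½(0.00160000 + 4.26883e-06) = 0.000802134.
Integral + boundary = 0.00343750.
k=1: B_{2}/(2)! × [f^{(1)}(22) − f^{(1)}(5)] = 1/12 × (-7.76152e-07 − (-0.00128000)) = 0.000106602.

S_1 ≈ 0.00354410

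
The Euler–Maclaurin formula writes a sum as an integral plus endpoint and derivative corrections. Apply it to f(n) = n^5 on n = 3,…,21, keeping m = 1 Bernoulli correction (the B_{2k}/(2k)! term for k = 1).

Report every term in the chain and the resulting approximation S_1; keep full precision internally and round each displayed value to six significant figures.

The integral term ∫_3^21 x^5 dx = 1.42942e+07.
½[f(3) + f(21)] = ½[243.000 + 4.08410e+06] = 2.04217e+06.
Integral + boundary = 1.63364e+07.
Correction k=1: B_{2}/2! · (f^{(1)}(21) − f^{(1)}(3)) = 1/12 · (972405 − 405.000) = 81000.0.

S_1 ≈ 1.64174e+07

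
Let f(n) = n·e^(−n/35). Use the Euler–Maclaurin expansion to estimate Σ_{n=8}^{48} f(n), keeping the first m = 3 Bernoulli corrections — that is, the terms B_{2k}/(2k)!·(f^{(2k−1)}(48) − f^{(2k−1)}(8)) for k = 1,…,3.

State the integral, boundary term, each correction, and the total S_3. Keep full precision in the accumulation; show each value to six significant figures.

∫_8^48 x·e^(−x/35) dx evaluates to 460.356.
½[f(8) + f(48)] = ½[6.36536 + 12.1797] = 9.27254.
Integral + boundary = 469.628.
k=1: B_{2}/(2)! × [f^{(1)}(48) − f^{(1)}(8)] = 1/12 × (-0.0942478 − 0.613802) = -0.0590042.
Running total after k=1: 469.569.
k=2: B_{4}/(4)! × [f^{(3)}(48) − f^{(3)}(8)] = −1/720 × (0.000337339 − 0.00180012) = 2.03163e-06.
Running total after k=2: 469.569.
k=3: B_{6}/(6)! × [f^{(5)}(48) − f^{(5)}(8)] = 1/30240 × (6.13564e-07 − 2.52993e-06) = -6.33720e-11.

S_3 ≈ 469.569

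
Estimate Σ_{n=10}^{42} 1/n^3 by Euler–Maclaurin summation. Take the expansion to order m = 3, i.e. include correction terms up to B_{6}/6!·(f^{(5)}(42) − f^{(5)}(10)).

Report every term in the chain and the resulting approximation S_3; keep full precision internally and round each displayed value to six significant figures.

∫_10^42 1/x^3 dx evaluates to 0.00471655.
Boundary: ½(f(10) + f(42)) = ½(0.00100000 + 1.34975e-05) = 0.000506749.
So far: 0.00522330.
Correction k=1: B_{2}/2! · (f^{(1)}(42) − f^{(1)}(10)) = 1/12 · (-9.64104e-07 − (-0.000300000)) = 2.49197e-05.
Running total after k=1: 0.00524822.
Correction k=2: B_{4}/4! · (f^{(3)}(42) − f^{(3)}(10)) = −1/720 · (-1.09309e-08 − (-6.00000e-05)) = -8.33182e-08.
Running total after k=2: 0.00524814.
Correction k=3: B_{6}/6! · (f^{(5)}(42) − f^{(5)}(10)) = 1/30240 · (-2.60259e-10 − (-2.52000e-05)) = 8.33325e-10.

S_3 ≈ 0.00524814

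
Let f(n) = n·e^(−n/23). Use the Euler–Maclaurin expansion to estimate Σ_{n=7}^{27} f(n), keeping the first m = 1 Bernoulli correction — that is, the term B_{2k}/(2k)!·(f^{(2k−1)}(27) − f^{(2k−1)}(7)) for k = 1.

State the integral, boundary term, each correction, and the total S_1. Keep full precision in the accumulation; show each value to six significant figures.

S_1 ≈ 160.127

∫_7^27 x·e^(−x/23) dx evaluates to 153.419.
Boundary: ½(f(7) + f(27)) = ½(5.16323 + 8.34718) = 6.75521.
Integral + boundary = 160.174.
k=1: B_{2}/(2)! × [f^{(1)}(27) − f^{(1)}(7)] = 1/12 × (-0.0537661 − 0.513116) = -0.0472402.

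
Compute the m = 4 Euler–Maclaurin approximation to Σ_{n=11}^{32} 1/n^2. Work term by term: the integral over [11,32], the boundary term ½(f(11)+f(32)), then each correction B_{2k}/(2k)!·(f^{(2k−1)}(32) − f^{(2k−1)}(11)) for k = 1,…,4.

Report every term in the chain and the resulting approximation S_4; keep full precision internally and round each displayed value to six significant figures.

S_4 ≈ 0.0643995

∫_11^32 1/x^2 dx evaluates to 0.0596591.
Endpoint term: (f(11) + f(32))/2 = (0.00826446 + 0.000976562)/2 = 0.00462051.
Integral + boundary = 0.0642796.
Order-1 term: 1/12 · (-6.10352e-05 − (-0.00150263)) = 0.000120133.
Partial sum through k=1: 0.0643997.
Order-2 term: −1/720 · (-7.15256e-07 − (-0.000149021)) = -2.05980e-07.
Partial sum through k=2: 0.0643995.
Order-3 term: 1/30240 · (-2.09548e-08 − (-3.69474e-05)) = 1.22111e-09.
Partial sum through k=3: 0.0643995.
Order-4 term: −1/1209600 · (-1.14596e-09 − (-1.70996e-05)) = -1.41356e-11.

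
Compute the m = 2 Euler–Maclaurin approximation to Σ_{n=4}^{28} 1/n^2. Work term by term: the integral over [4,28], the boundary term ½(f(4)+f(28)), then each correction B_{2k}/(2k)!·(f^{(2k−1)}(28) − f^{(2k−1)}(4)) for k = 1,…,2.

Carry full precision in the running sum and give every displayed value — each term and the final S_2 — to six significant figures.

S_2 ≈ 0.248737

Integral: ∫_4^28 1/x^2 dx = 0.214286.
Boundary: ½(f(4) + f(28)) = ½(0.0625000 + 0.00127551) = 0.0318878.
Integral + boundary = 0.246173.
k=1: B_{2}/(2)! × [f^{(1)}(28) − f^{(1)}(4)] = 1/12 × (-9.11079e-05 − (-0.0312500)) = 0.00259657.
After k=1: 0.248770.
k=2: B_{4}/(4)! × [f^{(3)}(28) − f^{(3)}(4)] = −1/720 × (-1.39451e-06 − (-0.0234375)) = -3.25501e-05.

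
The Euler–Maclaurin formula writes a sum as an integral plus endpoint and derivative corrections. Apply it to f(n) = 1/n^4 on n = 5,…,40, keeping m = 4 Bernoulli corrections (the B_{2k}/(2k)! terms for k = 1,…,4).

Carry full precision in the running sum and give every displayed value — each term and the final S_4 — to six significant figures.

∫_5^40 1/x^4 dx evaluates to 0.00266146.
Endpoint term: (f(5) + f(40))/2 = (0.00160000 + 3.90625e-07)/2 = 0.000800195.
So far: 0.00346165.
k=1: B_{2}/(2)! × [f^{(1)}(40) − f^{(1)}(5)] = 1/12 × (-3.90625e-08 − (-0.00128000)) = 0.000106663.
Running total after k=1: 0.00356832.
k=2: B_{4}/(4)! × [f^{(3)}(40) − f^{(3)}(5)] = −1/720 × (-7.32422e-10 − (-0.00153600)) = -2.13333e-06.
Running total after k=2: 0.00356618.
k=3: B_{6}/(6)! × [f^{(5)}(40) − f^{(5)}(5)] = 1/30240 × (-2.56348e-11 − (-0.00344064)) = 1.13778e-07.
Running total after k=3: 0.00356630.
k=4: B_{8}/(8)! × [f^{(7)}(40) − f^{(7)}(5)] = −1/1209600 × (-1.44196e-12 − (-0.0123863)) = -1.02400e-08.

S_4 ≈ 0.00356629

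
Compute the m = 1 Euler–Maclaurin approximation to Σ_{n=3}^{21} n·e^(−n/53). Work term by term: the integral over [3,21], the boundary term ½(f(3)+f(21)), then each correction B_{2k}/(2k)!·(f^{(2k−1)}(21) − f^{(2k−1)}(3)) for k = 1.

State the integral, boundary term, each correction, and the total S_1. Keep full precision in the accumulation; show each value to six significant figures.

S_1 ≈ 174.174

The integral term ∫_3^21 x·e^(−x/53) dx = 165.732.
Boundary: ½(f(3) + f(21)) = ½(2.83491 + 14.1299) = 8.48242.
So far: 174.214.
Correction k=1: B_{2}/2! · (f^{(1)}(21) − f^{(1)}(3)) = 1/12 · (0.406252 − 0.891480) = -0.0404357.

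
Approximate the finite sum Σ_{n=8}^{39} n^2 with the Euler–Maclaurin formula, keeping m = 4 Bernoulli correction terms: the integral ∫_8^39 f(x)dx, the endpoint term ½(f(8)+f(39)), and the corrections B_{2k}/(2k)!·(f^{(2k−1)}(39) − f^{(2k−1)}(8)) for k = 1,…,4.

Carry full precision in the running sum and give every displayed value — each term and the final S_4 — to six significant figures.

S_4 ≈ 20400.0

Integral: ∫_8^39 x^2 dx = 19602.3.
Boundary: ½(f(8) + f(39)) = ½(64.0000 + 1521.00) = 792.500.
So far: 20394.8.
Correction k=1: B_{2}/2! · (f^{(1)}(39) − f^{(1)}(8)) = 1/12 · (78.0000 − 16.0000) = 5.16667.
Partial sum through k=1: 20400.0.
Correction k=2: B_{4}/4! · (f^{(3)}(39) − f^{(3)}(8)) = −1/720 · (0.00000 − 0.00000) = 0.00000.
Partial sum through k=2: 20400.0.
Correction k=3: B_{6}/6! · (f^{(5)}(39) − f^{(5)}(8)) = 1/30240 · (0.00000 − 0.00000) = 0.00000.
Partial sum through k=3: 20400.0.
Correction k=4: B_{8}/8! · (f^{(7)}(39) − f^{(7)}(8)) = −1/1209600 · (0.00000 − 0.00000) = 0.00000.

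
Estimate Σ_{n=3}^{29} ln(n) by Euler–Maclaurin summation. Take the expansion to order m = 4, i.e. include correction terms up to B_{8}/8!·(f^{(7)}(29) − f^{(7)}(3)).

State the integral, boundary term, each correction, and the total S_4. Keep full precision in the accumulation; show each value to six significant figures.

∫_3^29 ln(x) dx evaluates to 68.3557.
Endpoint term: (f(3) + f(29))/2 = (1.09861 + 3.36730)/2 = 2.23295.
Running total after boundary: 70.5887.
Correction k=1: B_{2}/2! · (f^{(1)}(29) − f^{(1)}(3)) = 1/12 · (0.0344828 − 0.333333) = -0.0249042.
Running total after k=1: 70.5638.
Correction k=2: B_{4}/4! · (f^{(3)}(29) − f^{(3)}(3)) = −1/720 · (8.20042e-05 − 0.0740741) = 0.000102767.
Running total after k=2: 70.5639.
Correction k=3: B_{6}/6! · (f^{(5)}(29) − f^{(5)}(3)) = 1/30240 · (1.17010e-06 − 0.0987654) = -3.26601e-06.
Running total after k=3: 70.5639.
Correction k=4: B_{8}/8! · (f^{(7)}(29) − f^{(7)}(3)) = −1/1209600 · (4.17394e-08 − 0.329218) = 2.72171e-07.

S_4 ≈ 70.5639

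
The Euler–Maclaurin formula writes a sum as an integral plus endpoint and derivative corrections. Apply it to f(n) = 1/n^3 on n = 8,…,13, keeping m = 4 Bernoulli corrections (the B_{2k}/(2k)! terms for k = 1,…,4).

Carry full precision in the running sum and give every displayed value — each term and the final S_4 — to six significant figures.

S_4 ≈ 0.00611005

Integral: ∫_8^13 1/x^3 dx = 0.00485392.
½[f(8) + f(13)] = ½[0.00195312 + 0.000455166] = 0.00120415.
So far: 0.00605807.
Correction k=1: B_{2}/2! · (f^{(1)}(13) − f^{(1)}(8)) = 1/12 · (-0.000105038 − (-0.000732422)) = 5.22820e-05.
Partial sum through k=1: 0.00611035.
Correction k=2: B_{4}/4! · (f^{(3)}(13) − f^{(3)}(8)) = −1/720 · (-1.24306e-05 − (-0.000228882)) = -3.00627e-07.
Partial sum through k=2: 0.00611005.
Correction k=3: B_{6}/6! · (f^{(5)}(13) − f^{(5)}(8)) = 1/30240 · (-3.08925e-06 − (-0.000150204)) = 4.86490e-09.
Partial sum through k=3: 0.00611005.
Correction k=4: B_{8}/8! · (f^{(7)}(13) − f^{(7)}(8)) = −1/1209600 · (-1.31613e-06 − (-0.000168979)) = -1.38610e-10.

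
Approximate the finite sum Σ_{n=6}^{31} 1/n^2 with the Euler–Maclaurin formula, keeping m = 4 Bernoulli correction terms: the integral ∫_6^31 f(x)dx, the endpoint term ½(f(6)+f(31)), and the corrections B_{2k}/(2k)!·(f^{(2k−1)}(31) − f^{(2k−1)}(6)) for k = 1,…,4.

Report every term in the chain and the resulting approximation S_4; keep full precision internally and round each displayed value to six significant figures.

S_4 ≈ 0.149580

Integral: ∫_6^31 1/x^2 dx = 0.134409.
Boundary: ½(f(6) + f(31)) = ½(0.0277778 + 0.00104058) = 0.0144092.
Integral + boundary = 0.148818.
k=1: B_{2}/(2)! × [f^{(1)}(31) − f^{(1)}(6)] = 1/12 × (-6.71344e-05 − (-0.00925926)) = 0.000766010.
Partial sum through k=1: 0.149584.
k=2: B_{4}/(4)! × [f^{(3)}(31) − f^{(3)}(6)] = −1/720 × (-8.38306e-07 − (-0.00308642)) = -4.28553e-06.
Partial sum through k=2: 0.149580.
k=3: B_{6}/(6)! × [f^{(5)}(31) − f^{(5)}(6)] = 1/30240 × (-2.61698e-08 − (-0.00257202)) = 8.50526e-08.
Partial sum through k=3: 0.149580.
k=4: B_{8}/(8)! × [f^{(7)}(31) − f^{(7)}(6)] = −1/1209600 × (-1.52498e-09 − (-0.00400091)) = -3.30763e-09.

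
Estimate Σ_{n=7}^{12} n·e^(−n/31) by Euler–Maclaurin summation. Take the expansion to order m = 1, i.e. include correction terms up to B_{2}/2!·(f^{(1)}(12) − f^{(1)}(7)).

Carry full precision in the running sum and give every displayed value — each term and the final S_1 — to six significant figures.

∫_7^12 x·e^(−x/31) dx evaluates to 34.7530.
Boundary: ½(f(7) + f(12)) = ½(5.58511 + 8.14830) = 6.86671.
Running total after boundary: 41.6197.
k=1: B_{2}/(2)! × [f^{(1)}(12) − f^{(1)}(7)] = 1/12 × (0.416177 − 0.617708) = -0.0167942.

S_1 ≈ 41.6029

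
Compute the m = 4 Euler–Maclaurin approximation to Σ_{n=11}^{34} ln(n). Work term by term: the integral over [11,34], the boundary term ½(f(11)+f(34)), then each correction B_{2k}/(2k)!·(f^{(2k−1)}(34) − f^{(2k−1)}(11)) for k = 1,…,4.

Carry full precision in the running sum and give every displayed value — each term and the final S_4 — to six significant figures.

S_4 ≈ 73.4764

The integral term ∫_11^34 ln(x) dx = 70.5194.
Boundary: ½(f(11) + f(34)) = ½(2.39790 + 3.52636) = 2.96213.
So far: 73.4815.
k=1: B_{2}/(2)! × [f^{(1)}(34) − f^{(1)}(11)] = 1/12 × (0.0294118 − 0.0909091) = -0.00512478.
Running total after k=1: 73.4764.
k=2: B_{4}/(4)! × [f^{(3)}(34) − f^{(3)}(11)] = −1/720 × (5.08854e-05 − 0.00150263) = 2.01631e-06.
Running total after k=2: 73.4764.
k=3: B_{6}/(6)! × [f^{(5)}(34) − f^{(5)}(11)] = 1/30240 × (5.28222e-07 − 0.000149021) = -4.91048e-09.
Running total after k=3: 73.4764.
k=4: B_{8}/(8)! × [f^{(7)}(34) − f^{(7)}(11)] = −1/1209600 × (1.37082e-08 − 3.69474e-05) = 3.05338e-11.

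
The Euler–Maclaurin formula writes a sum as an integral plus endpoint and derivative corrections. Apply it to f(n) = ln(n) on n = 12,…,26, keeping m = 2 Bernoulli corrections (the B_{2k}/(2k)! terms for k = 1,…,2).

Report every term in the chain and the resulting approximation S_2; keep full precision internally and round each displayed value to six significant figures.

∫_12^26 ln(x) dx evaluates to 40.8916.
Boundary: ½(f(12) + f(26)) = ½(2.48491 + 3.25810) = 2.87150.
Running total after boundary: 43.7631.
Order-1 term: 1/12 · (0.0384615 − 0.0833333) = -0.00373932.
Running total after k=1: 43.7594.
Order-2 term: −1/720 · (0.000113792 − 0.00115741) = 1.44947e-06.

S_2 ≈ 43.7594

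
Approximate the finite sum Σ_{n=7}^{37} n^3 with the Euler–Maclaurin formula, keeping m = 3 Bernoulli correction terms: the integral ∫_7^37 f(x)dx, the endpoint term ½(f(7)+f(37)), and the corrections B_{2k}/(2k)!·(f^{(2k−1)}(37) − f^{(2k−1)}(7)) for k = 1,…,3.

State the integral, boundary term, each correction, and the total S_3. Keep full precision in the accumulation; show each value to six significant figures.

∫_7^37 x^3 dx evaluates to 467940.
Endpoint term: (f(7) + f(37))/2 = (343.000 + 50653.0)/2 = 25498.0.
Integral + boundary = 493438.
Correction k=1: B_{2}/2! · (f^{(1)}(37) − f^{(1)}(7)) = 1/12 · (4107.00 − 147.000) = 330.000.
After k=1: 493768.
Correction k=2: B_{4}/4! · (f^{(3)}(37) − f^{(3)}(7)) = −1/720 · (6.00000 − 6.00000) = 0.00000.
After k=2: 493768.
Correction k=3: B_{6}/6! · (f^{(5)}(37) − f^{(5)}(7)) = 1/30240 · (0.00000 − 0.00000) = 0.00000.

S_3 ≈ 493768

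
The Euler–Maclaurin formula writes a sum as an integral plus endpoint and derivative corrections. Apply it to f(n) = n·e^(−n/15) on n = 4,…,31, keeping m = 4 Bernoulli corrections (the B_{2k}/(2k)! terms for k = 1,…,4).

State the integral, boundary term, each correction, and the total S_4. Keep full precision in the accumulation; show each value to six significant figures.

The integral term ∫_4^31 x·e^(−x/15) dx = 130.931.
½[f(4) + f(31)] = ½[3.06371 + 3.92482] = 3.49427.
Integral + boundary = 134.425.
Order-1 term: 1/12 · (-0.135048 − 0.561681) = -0.0580607.
After k=1: 134.367.
Order-2 term: −1/720 · (0.000525185 − 0.00930461) = 1.21936e-05.
After k=2: 134.367.
Order-3 term: 1/30240 · (7.33592e-06 − 7.16127e-05) = -2.12556e-09.
After k=3: 134.367.
Order-4 term: −1/1209600 · (5.48341e-08 − 4.52763e-07) = 3.28975e-13.

S_4 ≈ 134.367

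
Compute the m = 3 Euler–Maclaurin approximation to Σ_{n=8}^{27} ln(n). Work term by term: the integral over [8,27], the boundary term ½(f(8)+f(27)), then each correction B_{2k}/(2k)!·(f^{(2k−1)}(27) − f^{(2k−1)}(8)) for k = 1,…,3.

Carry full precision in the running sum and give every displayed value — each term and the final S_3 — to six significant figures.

S_3 ≈ 56.0324

The integral term ∫_8^27 ln(x) dx = 53.3521.
Endpoint term: (f(8) + f(27))/2 = (2.07944 + 3.29584)/2 = 2.68764.
Integral + boundary = 56.0397.
k=1: B_{2}/(2)! × [f^{(1)}(27) − f^{(1)}(8)] = 1/12 × (0.0370370 − 0.125000) = -0.00733025.
After k=1: 56.0324.
k=2: B_{4}/(4)! × [f^{(3)}(27) − f^{(3)}(8)] = −1/720 × (0.000101611 − 0.00390625) = 5.28422e-06.
After k=2: 56.0324.
k=3: B_{6}/(6)! × [f^{(5)}(27) − f^{(5)}(8)] = 1/30240 × (1.67260e-06 − 0.000732422) = -2.41650e-08.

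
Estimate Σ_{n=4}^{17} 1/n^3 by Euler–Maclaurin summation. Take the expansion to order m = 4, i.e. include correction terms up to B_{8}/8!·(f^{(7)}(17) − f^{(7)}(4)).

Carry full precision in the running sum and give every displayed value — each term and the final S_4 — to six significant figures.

Integral: ∫_4^17 1/x^3 dx = 0.0295199.
Endpoint term: (f(4) + f(17))/2 = (0.0156250 + 0.000203542)/2 = 0.00791427.
Integral + boundary = 0.0374342.
Order-1 term: 1/12 · (-3.59191e-05 − (-0.0117188)) = 0.000973569.
Running total after k=1: 0.0384077.
Order-2 term: −1/720 · (-2.48575e-06 − (-0.0146484)) = -2.03416e-05.
Running total after k=2: 0.0383874.
Order-3 term: 1/30240 · (-3.61251e-07 − (-0.0384521)) = 1.27155e-06.
Running total after k=3: 0.0383887.
Order-4 term: −1/1209600 · (-9.00003e-08 − (-0.173035)) = -1.43051e-07.

S_4 ≈ 0.0383885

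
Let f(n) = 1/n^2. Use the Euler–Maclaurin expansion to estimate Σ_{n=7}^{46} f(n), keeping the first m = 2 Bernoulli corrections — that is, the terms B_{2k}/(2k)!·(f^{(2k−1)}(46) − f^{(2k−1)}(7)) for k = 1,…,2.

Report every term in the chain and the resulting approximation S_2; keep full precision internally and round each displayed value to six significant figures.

S_2 ≈ 0.132041

∫_7^46 1/x^2 dx evaluates to 0.121118.
½[f(7) + f(46)] = ½[0.0204082 + 0.000472590] = 0.0104404.
Integral + boundary = 0.131558.
Order-1 term: 1/12 · (-2.05474e-05 − (-0.00583090)) = 0.000484196.
Running total after k=1: 0.132043.
Order-2 term: −1/720 · (-1.16526e-07 − (-0.00142798)) = -1.98314e-06.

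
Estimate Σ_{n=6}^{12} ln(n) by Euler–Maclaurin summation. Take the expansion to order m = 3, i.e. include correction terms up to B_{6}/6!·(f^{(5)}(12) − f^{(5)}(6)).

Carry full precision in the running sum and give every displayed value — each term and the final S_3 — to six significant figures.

S_3 ≈ 15.1997

∫_6^12 ln(x) dx evaluates to 13.0683.
Boundary: ½(f(6) + f(12)) = ½(1.79176 + 2.48491) = 2.13833.
Integral + boundary = 15.2067.
Correction k=1: B_{2}/2! · (f^{(1)}(12) − f^{(1)}(6)) = 1/12 · (0.0833333 − 0.166667) = -0.00694444.
After k=1: 15.1997.
Correction k=2: B_{4}/4! · (f^{(3)}(12) − f^{(3)}(6)) = −1/720 · (0.00115741 − 0.00925926) = 1.12526e-05.
After k=2: 15.1997.
Correction k=3: B_{6}/6! · (f^{(5)}(12) − f^{(5)}(6)) = 1/30240 · (9.64506e-05 − 0.00308642) = -9.88746e-08.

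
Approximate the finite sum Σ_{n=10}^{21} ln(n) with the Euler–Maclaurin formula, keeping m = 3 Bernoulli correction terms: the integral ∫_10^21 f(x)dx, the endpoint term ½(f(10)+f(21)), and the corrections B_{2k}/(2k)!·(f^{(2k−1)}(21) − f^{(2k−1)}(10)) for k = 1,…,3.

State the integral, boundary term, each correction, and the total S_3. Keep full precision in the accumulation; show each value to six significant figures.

S_3 ≈ 32.5783

∫_10^21 ln(x) dx evaluates to 29.9091.
Boundary: ½(f(10) + f(21)) = ½(2.30259 + 3.04452) = 2.67355.
Running total after boundary: 32.5827.
k=1: B_{2}/(2)! × [f^{(1)}(21) − f^{(1)}(10)] = 1/12 × (0.0476190 − 0.100000) = -0.00436508.
Running total after k=1: 32.5783.
k=2: B_{4}/(4)! × [f^{(3)}(21) − f^{(3)}(10)] = −1/720 × (0.000215959 − 0.00200000) = 2.47783e-06.
Running total after k=2: 32.5783.
k=3: B_{6}/(6)! × [f^{(5)}(21) − f^{(5)}(10)] = 1/30240 × (5.87645e-06 − 0.000240000) = -7.74218e-09.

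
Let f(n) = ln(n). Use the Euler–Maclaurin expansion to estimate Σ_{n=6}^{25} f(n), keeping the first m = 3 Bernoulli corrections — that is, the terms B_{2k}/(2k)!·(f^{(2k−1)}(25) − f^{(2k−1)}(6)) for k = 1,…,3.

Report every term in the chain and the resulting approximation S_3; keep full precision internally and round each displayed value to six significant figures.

∫_6^25 ln(x) dx evaluates to 50.7213.
Boundary: ½(f(6) + f(25)) = ½(1.79176 + 3.21888) = 2.50532.
So far: 53.2267.
k=1: B_{2}/(2)! × [f^{(1)}(25) − f^{(1)}(6)] = 1/12 × (0.0400000 − 0.166667) = -0.0105556.
After k=1: 53.2161.
k=2: B_{4}/(4)! × [f^{(3)}(25) − f^{(3)}(6)] = −1/720 × (0.000128000 − 0.00925926) = 1.26823e-05.
After k=2: 53.2161.
k=3: B_{6}/(6)! × [f^{(5)}(25) − f^{(5)}(6)] = 1/30240 × (2.45760e-06 − 0.00308642) = -1.01983e-07.

S_3 ≈ 53.2161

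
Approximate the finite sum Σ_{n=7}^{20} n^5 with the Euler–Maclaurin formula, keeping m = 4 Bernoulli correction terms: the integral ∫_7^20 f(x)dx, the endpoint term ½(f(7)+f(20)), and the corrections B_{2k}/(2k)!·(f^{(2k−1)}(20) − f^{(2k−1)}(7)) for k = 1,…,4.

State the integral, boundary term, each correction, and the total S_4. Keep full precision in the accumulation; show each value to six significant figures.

Integral: ∫_7^20 x^5 dx = 1.06471e+07.
Boundary: ½(f(7) + f(20)) = ½(16807.0 + 3.20000e+06) = 1.60840e+06.
Integral + boundary = 1.22555e+07.
Correction k=1: B_{2}/2! · (f^{(1)}(20) − f^{(1)}(7)) = 1/12 · (800000 − 12005.0) = 65666.2.
Partial sum through k=1: 1.23211e+07.
Correction k=2: B_{4}/4! · (f^{(3)}(20) − f^{(3)}(7)) = −1/720 · (24000.0 − 2940.00) = -29.2500.
Partial sum through k=2: 1.23211e+07.
Correction k=3: B_{6}/6! · (f^{(5)}(20) − f^{(5)}(7)) = 1/30240 · (120.000 − 120.000) = 0.00000.
Partial sum through k=3: 1.23211e+07.
Correction k=4: B_{8}/8! · (f^{(7)}(20) − f^{(7)}(7)) = −1/1209600 · (0.00000 − 0.00000) = 0.00000.

S_4 ≈ 1.23211e+07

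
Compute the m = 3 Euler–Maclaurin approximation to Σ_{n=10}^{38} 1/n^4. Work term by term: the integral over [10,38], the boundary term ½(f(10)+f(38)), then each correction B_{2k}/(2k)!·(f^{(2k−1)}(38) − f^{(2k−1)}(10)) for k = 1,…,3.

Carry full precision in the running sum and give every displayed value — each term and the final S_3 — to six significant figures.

∫_10^38 1/x^4 dx evaluates to 0.000327259.
Endpoint term: (f(10) + f(38))/2 = (0.000100000 + 4.79585e-07)/2 = 5.02398e-05.
Integral + boundary = 0.000377498.
Correction k=1: B_{2}/2! · (f^{(1)}(38) − f^{(1)}(10)) = 1/12 · (-5.04826e-08 − (-4.00000e-05)) = 3.32913e-06.
Partial sum through k=1: 0.000380828.
Correction k=2: B_{4}/4! · (f^{(3)}(38) − f^{(3)}(10)) = −1/720 · (-1.04881e-09 − (-1.20000e-05)) = -1.66652e-08.
Partial sum through k=2: 0.000380811.
Correction k=3: B_{6}/6! · (f^{(5)}(38) − f^{(5)}(10)) = 1/30240 · (-4.06740e-11 − (-6.72000e-06)) = 2.22221e-10.

S_3 ≈ 0.000380811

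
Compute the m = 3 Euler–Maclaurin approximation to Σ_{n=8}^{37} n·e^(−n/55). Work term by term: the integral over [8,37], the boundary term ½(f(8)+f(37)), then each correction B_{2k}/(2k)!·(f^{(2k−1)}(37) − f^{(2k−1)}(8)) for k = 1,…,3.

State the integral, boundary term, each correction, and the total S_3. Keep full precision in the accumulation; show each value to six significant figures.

The integral term ∫_8^37 x·e^(−x/55) dx = 413.747.
½[f(8) + f(37)] = ½[6.91703 + 18.8817] = 12.8993.
Running total after boundary: 426.646.
Correction k=1: B_{2}/2! · (f^{(1)}(37) − f^{(1)}(8)) = 1/12 · (0.167012 − 0.738865) = -0.0476544.
After k=1: 426.598.
Correction k=2: B_{4}/4! · (f^{(3)}(37) − f^{(3)}(8)) = −1/720 · (0.000392609 − 0.000815909) = 5.87916e-07.
After k=2: 426.598.
Correction k=3: B_{6}/6! · (f^{(5)}(37) − f^{(5)}(8)) = 1/30240 · (2.41325e-07 − 4.58699e-07) = -7.18830e-12.

S_3 ≈ 426.598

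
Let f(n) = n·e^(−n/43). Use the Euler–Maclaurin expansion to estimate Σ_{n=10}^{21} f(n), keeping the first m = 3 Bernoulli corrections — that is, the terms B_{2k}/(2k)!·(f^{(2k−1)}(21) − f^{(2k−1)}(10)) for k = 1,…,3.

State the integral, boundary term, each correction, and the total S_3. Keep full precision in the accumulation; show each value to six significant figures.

The integral term ∫_10^21 x·e^(−x/43) dx = 117.421.
½[f(10) + f(21)] = ½[7.92504 + 12.8861] = 10.4056.
So far: 127.827.
Correction k=1: B_{2}/2! · (f^{(1)}(21) − f^{(1)}(10)) = 1/12 · (0.313947 − 0.608200) = -0.0245211.
After k=1: 127.802.
Correction k=2: B_{4}/4! · (f^{(3)}(21) − f^{(3)}(10)) = −1/720 · (0.000833530 − 0.00118616) = 4.89763e-07.
After k=2: 127.802.
Correction k=3: B_{6}/6! · (f^{(5)}(21) − f^{(5)}(10)) = 1/30240 · (8.09771e-07 − 1.10513e-06) = -9.76712e-12.

S_3 ≈ 127.802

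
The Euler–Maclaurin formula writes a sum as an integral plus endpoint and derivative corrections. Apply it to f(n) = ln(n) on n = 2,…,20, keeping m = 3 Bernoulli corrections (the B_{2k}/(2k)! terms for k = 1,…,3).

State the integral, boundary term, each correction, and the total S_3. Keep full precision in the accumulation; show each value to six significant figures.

S_3 ≈ 42.3356

∫_2^20 ln(x) dx evaluates to 40.5284.
½[f(2) + f(20)] = ½[0.693147 + 2.99573] = 1.84444.
So far: 42.3728.
k=1: B_{2}/(2)! × [f^{(1)}(20) − f^{(1)}(2)] = 1/12 × (0.0500000 − 0.500000) = -0.0375000.
Partial sum through k=1: 42.3353.
k=2: B_{4}/(4)! × [f^{(3)}(20) − f^{(3)}(2)] = −1/720 × (0.000250000 − 0.250000) = 0.000346875.
Partial sum through k=2: 42.3356.
k=3: B_{6}/(6)! × [f^{(5)}(20) − f^{(5)}(2)] = 1/30240 × (7.50000e-06 − 0.750000) = -2.48013e-05.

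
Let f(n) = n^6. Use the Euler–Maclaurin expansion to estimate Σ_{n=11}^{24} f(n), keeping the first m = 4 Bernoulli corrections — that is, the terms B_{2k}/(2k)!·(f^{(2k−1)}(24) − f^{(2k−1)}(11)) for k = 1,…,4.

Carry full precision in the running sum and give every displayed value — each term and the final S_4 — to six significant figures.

∫_11^24 x^6 dx evaluates to 6.52426e+08.
½[f(11) + f(24)] = ½[1.77156e+06 + 1.91103e+08] = 9.64373e+07.
So far: 7.48864e+08.
Correction k=1: B_{2}/2! · (f^{(1)}(24) − f^{(1)}(11)) = 1/12 · (4.77757e+07 − 966306) = 3.90079e+06.
After k=1: 7.52764e+08.
Correction k=2: B_{4}/4! · (f^{(3)}(24) − f^{(3)}(11)) = −1/720 · (1.65888e+06 − 159720) = -2082.17.
After k=2: 7.52762e+08.
Correction k=3: B_{6}/6! · (f^{(5)}(24) − f^{(5)}(11)) = 1/30240 · (17280.0 − 7920.00) = 0.309524.
After k=3: 7.52762e+08.
Correction k=4: B_{8}/8! · (f^{(7)}(24) − f^{(7)}(11)) = −1/1209600 · (0.00000 − 0.00000) = 0.00000.

S_4 ≈ 7.52762e+08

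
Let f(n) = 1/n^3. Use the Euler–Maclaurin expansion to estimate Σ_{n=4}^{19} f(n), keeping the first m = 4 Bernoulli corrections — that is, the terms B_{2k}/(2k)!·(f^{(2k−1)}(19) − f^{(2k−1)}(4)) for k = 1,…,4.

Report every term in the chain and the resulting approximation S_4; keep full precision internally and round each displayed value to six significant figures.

S_4 ≈ 0.0387058

The integral term ∫_4^19 1/x^3 dx = 0.0298650.
Endpoint term: (f(4) + f(19))/2 = (0.0156250 + 0.000145794)/2 = 0.00788540.
So far: 0.0377504.
Correction k=1: B_{2}/2! · (f^{(1)}(19) − f^{(1)}(4)) = 1/12 · (-2.30201e-05 − (-0.0117188)) = 0.000974644.
Running total after k=1: 0.0387250.
Correction k=2: B_{4}/4! · (f^{(3)}(19) − f^{(3)}(4)) = −1/720 · (-1.27535e-06 − (-0.0146484)) = -2.03433e-05.
Running total after k=2: 0.0387047.
Correction k=3: B_{6}/6! · (f^{(5)}(19) − f^{(5)}(4)) = 1/30240 · (-1.48379e-07 − (-0.0384521)) = 1.27156e-06.
Running total after k=3: 0.0387059.
Correction k=4: B_{8}/8! · (f^{(7)}(19) − f^{(7)}(4)) = −1/1209600 · (-2.95935e-08 − (-0.173035)) = -1.43051e-07.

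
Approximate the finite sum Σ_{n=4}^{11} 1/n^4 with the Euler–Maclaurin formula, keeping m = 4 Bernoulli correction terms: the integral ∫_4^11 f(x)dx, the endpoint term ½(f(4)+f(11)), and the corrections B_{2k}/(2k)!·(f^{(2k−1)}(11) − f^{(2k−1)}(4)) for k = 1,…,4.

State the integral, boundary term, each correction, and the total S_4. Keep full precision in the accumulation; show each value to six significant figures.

S_4 ≈ 0.00725919

∫_4^11 1/x^4 dx evaluates to 0.00495790.
Endpoint term: (f(4) + f(11))/2 = (0.00390625 + 6.83013e-05)/2 = 0.00198728.
So far: 0.00694517.
Order-1 term: 1/12 · (-2.48369e-05 − (-0.00390625)) = 0.000323451.
Running total after k=1: 0.00726862.
Order-2 term: −1/720 · (-6.15790e-06 − (-0.00732422)) = -1.01640e-05.
Running total after k=2: 0.00725846.
Order-3 term: 1/30240 · (-2.84994e-06 − (-0.0256348)) = 8.47616e-07.
Running total after k=3: 0.00725931.
Order-4 term: −1/1209600 · (-2.11979e-06 − (-0.144196)) = -1.19208e-07.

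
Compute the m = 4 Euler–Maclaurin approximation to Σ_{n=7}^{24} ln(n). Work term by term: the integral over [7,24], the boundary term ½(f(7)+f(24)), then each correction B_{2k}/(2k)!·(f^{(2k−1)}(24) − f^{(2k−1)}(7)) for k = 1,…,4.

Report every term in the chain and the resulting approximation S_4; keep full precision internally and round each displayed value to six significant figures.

S_4 ≈ 48.2055

∫_7^24 ln(x) dx evaluates to 45.6519.
Boundary: ½(f(7) + f(24)) = ½(1.94591 + 3.17805) = 2.56198.
Integral + boundary = 48.2139.
Correction k=1: B_{2}/2! · (f^{(1)}(24) − f^{(1)}(7)) = 1/12 · (0.0416667 − 0.142857) = -0.00843254.
Partial sum through k=1: 48.2055.
Correction k=2: B_{4}/4! · (f^{(3)}(24) − f^{(3)}(7)) = −1/720 · (0.000144676 − 0.00583090) = 7.89754e-06.
Partial sum through k=2: 48.2055.
Correction k=3: B_{6}/6! · (f^{(5)}(24) − f^{(5)}(7)) = 1/30240 · (3.01408e-06 − 0.00142798) = -4.71218e-08.
Partial sum through k=3: 48.2055.
Correction k=4: B_{8}/8! · (f^{(7)}(24) − f^{(7)}(7)) = −1/1209600 · (1.56983e-07 − 0.000874271) = 7.22647e-10.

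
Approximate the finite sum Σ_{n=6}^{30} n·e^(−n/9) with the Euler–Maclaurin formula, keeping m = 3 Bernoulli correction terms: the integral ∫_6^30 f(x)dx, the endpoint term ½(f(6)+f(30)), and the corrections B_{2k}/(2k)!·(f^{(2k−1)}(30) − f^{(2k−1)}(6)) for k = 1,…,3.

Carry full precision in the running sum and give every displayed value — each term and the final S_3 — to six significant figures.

The integral term ∫_6^30 x·e^(−x/9) dx = 56.7897.
Endpoint term: (f(6) + f(30))/2 = (3.08050 + 1.07022)/2 = 2.07536.
Integral + boundary = 58.8651.
k=1: B_{2}/(2)! × [f^{(1)}(30) − f^{(1)}(6)] = 1/12 × (-0.0832393 − 0.171139) = -0.0211982.
Partial sum through k=1: 58.8439.
k=2: B_{4}/(4)! × [f^{(3)}(30) − f^{(3)}(6)] = −1/720 × (-0.000146807 − 0.0147898) = 2.07453e-05.
Partial sum through k=2: 58.8439.
k=3: B_{6}/(6)! × [f^{(5)}(30) − f^{(5)}(6)] = 1/30240 × (9.06213e-06 − 0.000339096) = -1.09138e-08.

S_3 ≈ 58.8439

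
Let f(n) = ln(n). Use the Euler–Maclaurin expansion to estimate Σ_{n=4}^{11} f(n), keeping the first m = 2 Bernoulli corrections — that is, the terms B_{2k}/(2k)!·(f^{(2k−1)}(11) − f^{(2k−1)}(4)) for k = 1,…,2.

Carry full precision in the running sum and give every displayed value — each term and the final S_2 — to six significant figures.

Integral: ∫_4^11 ln(x) dx = 13.8317.
Endpoint term: (f(4) + f(11))/2 = (1.38629 + 2.39790)/2 = 1.89209.
Integral + boundary = 15.7238.
Correction k=1: B_{2}/2! · (f^{(1)}(11) − f^{(1)}(4)) = 1/12 · (0.0909091 − 0.250000) = -0.0132576.
Partial sum through k=1: 15.7105.
Correction k=2: B_{4}/4! · (f^{(3)}(11) − f^{(3)}(4)) = −1/720 · (0.00150263 − 0.0312500) = 4.13158e-05.

S_2 ≈ 15.7105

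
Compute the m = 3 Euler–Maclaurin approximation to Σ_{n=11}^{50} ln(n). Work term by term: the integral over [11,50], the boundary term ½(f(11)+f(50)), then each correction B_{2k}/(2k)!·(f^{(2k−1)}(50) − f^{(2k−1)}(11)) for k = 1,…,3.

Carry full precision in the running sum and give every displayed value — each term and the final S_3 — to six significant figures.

S_3 ≈ 133.373

∫_11^50 ln(x) dx evaluates to 130.224.
Boundary: ½(f(11) + f(50)) = ½(2.39790 + 3.91202) = 3.15496.
Running total after boundary: 133.379.
Order-1 term: 1/12 · (0.0200000 − 0.0909091) = -0.00590909.
After k=1: 133.373.
Order-2 term: −1/720 · (1.60000e-05 − 0.00150263) = 2.06476e-06.
After k=2: 133.373.
Order-3 term: 1/30240 · (7.68000e-08 − 0.000149021) = -4.92541e-09.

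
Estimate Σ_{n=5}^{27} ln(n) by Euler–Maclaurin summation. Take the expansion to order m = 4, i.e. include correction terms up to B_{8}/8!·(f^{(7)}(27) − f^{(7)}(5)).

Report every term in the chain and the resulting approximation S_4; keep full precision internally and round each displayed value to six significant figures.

∫_5^27 ln(x) dx evaluates to 58.9404.
Boundary: ½(f(5) + f(27)) = ½(1.60944 + 3.29584) = 2.45264.
Integral + boundary = 61.3930.
Order-1 term: 1/12 · (0.0370370 − 0.200000) = -0.0135802.
Partial sum through k=1: 61.3795.
Order-2 term: −1/720 · (0.000101611 − 0.0160000) = 2.20811e-05.
Partial sum through k=2: 61.3795.
Order-3 term: 1/30240 · (1.67260e-06 − 0.00768000) = -2.53913e-07.
Partial sum through k=3: 61.3795.
Order-4 term: −1/1209600 · (6.88313e-08 − 0.00921600) = 7.61899e-09.

S_4 ≈ 61.3795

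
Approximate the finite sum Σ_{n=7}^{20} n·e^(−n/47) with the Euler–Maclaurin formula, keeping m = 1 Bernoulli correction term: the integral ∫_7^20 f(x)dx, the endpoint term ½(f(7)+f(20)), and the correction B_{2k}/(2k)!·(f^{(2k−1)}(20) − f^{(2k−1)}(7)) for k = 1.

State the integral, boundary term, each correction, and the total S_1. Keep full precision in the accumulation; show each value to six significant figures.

∫_7^20 x·e^(−x/47) dx evaluates to 129.176.
Endpoint term: (f(7) + f(20))/2 = (6.03137 + 13.0684)/2 = 9.54991.
Running total after boundary: 138.726.
Order-1 term: 1/12 · (0.375370 − 0.733297) = -0.0298272.

S_1 ≈ 138.696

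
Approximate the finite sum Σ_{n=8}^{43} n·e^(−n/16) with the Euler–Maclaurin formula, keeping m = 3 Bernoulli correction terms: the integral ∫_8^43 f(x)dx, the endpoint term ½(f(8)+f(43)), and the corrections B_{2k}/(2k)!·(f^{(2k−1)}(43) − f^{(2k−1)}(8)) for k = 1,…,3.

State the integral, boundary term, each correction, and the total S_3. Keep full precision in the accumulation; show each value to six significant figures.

S_3 ≈ 172.522

The integral term ∫_8^43 x·e^(−x/16) dx = 168.668.
Endpoint term: (f(8) + f(43))/2 = (4.85225 + 2.92619)/2 = 3.88922.
Integral + boundary = 172.557.
Order-1 term: 1/12 · (-0.114836 − 0.303265) = -0.0348418.
Partial sum through k=1: 172.522.
Order-2 term: −1/720 · (8.30699e-05 − 0.00592315) = 8.11122e-06.
Partial sum through k=2: 172.522.
Order-3 term: 1/30240 · (2.40124e-06 − 4.16472e-05) = -1.29781e-09.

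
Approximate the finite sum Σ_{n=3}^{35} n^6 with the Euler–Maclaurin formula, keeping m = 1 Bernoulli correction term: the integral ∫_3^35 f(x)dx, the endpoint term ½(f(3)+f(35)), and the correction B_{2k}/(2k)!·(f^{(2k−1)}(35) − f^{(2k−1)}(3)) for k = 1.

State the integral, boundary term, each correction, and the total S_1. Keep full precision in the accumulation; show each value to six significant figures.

∫_3^35 x^6 dx evaluates to 9.19133e+09.
Endpoint term: (f(3) + f(35))/2 = (729.000 + 1.83827e+09)/2 = 9.19133e+08.
Running total after boundary: 1.01105e+10.
Order-1 term: 1/12 · (3.15131e+08 − 1458.00) = 2.62608e+07.

S_1 ≈ 1.01367e+10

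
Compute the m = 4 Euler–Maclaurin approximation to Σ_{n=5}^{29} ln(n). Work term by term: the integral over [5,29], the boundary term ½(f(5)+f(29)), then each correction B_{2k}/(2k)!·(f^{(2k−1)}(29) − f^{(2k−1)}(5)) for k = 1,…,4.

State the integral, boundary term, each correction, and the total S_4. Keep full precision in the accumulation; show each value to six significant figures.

∫_5^29 ln(x) dx evaluates to 65.6044.
Endpoint term: (f(5) + f(29))/2 = (1.60944 + 3.36730)/2 = 2.48837.
Running total after boundary: 68.0928.
Order-1 term: 1/12 · (0.0344828 − 0.200000) = -0.0137931.
After k=1: 68.0790.
Order-2 term: −1/720 · (8.20042e-05 − 0.0160000) = 2.21083e-05.
After k=2: 68.0790.
Order-3 term: 1/30240 · (1.17010e-06 − 0.00768000) = -2.53930e-07.
After k=3: 68.0790.
Order-4 term: −1/1209600 · (4.17394e-08 − 0.00921600) = 7.61901e-09.

S_4 ≈ 68.0790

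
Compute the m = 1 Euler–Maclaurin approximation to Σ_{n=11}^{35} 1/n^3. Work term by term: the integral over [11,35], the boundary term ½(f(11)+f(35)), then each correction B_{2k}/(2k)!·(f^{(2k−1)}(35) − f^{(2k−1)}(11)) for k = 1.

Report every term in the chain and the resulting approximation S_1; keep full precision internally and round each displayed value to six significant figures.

∫_11^35 1/x^3 dx evaluates to 0.00372407.
½[f(11) + f(35)] = ½[0.000751315 + 2.33236e-05] = 0.000387319.
Integral + boundary = 0.00411139.
k=1: B_{2}/(2)! × [f^{(1)}(35) − f^{(1)}(11)] = 1/12 × (-1.99917e-06 − (-0.000204904)) = 1.69087e-05.

S_1 ≈ 0.00412830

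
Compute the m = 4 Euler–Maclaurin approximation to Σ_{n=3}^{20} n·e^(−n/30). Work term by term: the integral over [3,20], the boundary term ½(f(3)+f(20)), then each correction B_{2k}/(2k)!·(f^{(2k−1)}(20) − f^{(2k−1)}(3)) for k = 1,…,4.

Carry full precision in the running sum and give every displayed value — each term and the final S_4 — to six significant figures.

The integral term ∫_3^20 x·e^(−x/30) dx = 125.663.
Boundary: ½(f(3) + f(20)) = ½(2.71451 + 10.2683) = 6.49143.
So far: 132.155.
Order-1 term: 1/12 · (0.171139 − 0.814354) = -0.0536012.
After k=1: 132.101.
Order-2 term: −1/720 · (0.00133108 − 0.00291559) = 2.20070e-06.
After k=2: 132.101.
Order-3 term: 1/30240 · (2.74668e-06 − 5.47371e-06) = -9.01796e-11.
After k=3: 132.101.
Order-4 term: −1/1209600 · (4.46041e-09 − 8.56430e-09) = 3.39277e-15.

S_4 ≈ 132.101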